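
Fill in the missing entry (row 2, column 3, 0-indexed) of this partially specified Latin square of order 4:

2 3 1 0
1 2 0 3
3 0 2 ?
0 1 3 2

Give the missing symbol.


Row 2 contains symbols [0, 2, 3] — missing [1].
Column 3 contains symbols [0, 2, 3] — missing [1].
The missing symbol must appear in both missing sets; intersection = [1].
Therefore the hidden value is 1.

Missing value = 1.


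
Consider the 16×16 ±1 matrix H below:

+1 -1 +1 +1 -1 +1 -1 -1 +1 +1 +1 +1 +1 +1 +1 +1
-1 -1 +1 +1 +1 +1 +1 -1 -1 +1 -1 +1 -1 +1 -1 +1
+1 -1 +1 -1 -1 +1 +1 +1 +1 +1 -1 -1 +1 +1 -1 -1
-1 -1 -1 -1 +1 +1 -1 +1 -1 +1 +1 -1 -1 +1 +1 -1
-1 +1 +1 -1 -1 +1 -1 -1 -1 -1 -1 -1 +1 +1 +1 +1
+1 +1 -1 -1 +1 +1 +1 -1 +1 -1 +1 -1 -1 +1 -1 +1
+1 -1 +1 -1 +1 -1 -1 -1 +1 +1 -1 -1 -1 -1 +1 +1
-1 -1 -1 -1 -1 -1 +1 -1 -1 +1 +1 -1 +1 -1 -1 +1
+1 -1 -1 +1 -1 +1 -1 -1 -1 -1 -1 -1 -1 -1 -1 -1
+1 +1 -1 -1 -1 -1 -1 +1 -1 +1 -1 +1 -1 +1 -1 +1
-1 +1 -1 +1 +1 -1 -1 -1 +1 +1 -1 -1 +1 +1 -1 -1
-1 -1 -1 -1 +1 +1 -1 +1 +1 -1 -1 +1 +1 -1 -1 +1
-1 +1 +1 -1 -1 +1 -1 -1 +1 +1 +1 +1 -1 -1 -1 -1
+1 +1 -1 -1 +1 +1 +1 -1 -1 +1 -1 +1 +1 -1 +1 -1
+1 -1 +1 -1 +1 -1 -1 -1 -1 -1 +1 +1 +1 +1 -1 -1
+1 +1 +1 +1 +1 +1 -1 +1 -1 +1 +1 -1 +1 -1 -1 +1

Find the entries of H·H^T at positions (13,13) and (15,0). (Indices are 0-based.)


Row 0 of H: [1, -1, 1, 1, -1, 1, -1, -1, 1, 1, 1, 1, 1, 1, 1, 1].
Row 13 of H: [1, 1, -1, -1, 1, 1, 1, -1, -1, 1, -1, 1, 1, -1, 1, -1].
Row 15 of H: [1, 1, 1, 1, 1, 1, -1, 1, -1, 1, 1, -1, 1, -1, -1, 1].
(H·H^T)[13][13] = Σ_j H[13][j]·H[13][j] = (1)² + (1)² + (-1)² + (-1)² + (1)² + (1)² + (1)² + (-1)² + (-1)² + (1)² + (-1)² + (1)² + (1)² + (-1)² + (1)² + (-1)² = 1 + 1 + 1 + 1 + 1 + 1 + 1 + 1 + 1 + 1 + 1 + 1 + 1 + 1 + 1 + 1 = 16.
(H·H^T)[15][0] = Σ_j H[15][j]·H[0][j] = (1)·(1) + (1)·(-1) + (1)·(1) + (1)·(1) + (1)·(-1) + (1)·(1) + (-1)·(-1) + (1)·(-1) + (-1)·(1) + (1)·(1) + (1)·(1) + (-1)·(1) + (1)·(1) + (-1)·(1) + (-1)·(1) + (1)·(1) = 1 + -1 + 1 + 1 + -1 + 1 + 1 + -1 + -1 + 1 + 1 + -1 + 1 + -1 + -1 + 1 = 2.
Rows 15 and 0 are not orthogonal (dot product = 2 ≠ 0), so H is not a Hadamard matrix.

(13,13) entry = 16; (15,0) entry = 2.


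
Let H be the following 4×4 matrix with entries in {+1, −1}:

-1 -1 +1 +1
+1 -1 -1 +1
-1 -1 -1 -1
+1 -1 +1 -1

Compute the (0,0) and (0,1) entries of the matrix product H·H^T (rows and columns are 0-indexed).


Row 0 of H: [-1, -1, 1, 1].
Row 1 of H: [1, -1, -1, 1].
(H·H^T)[0][0] = Σ_j H[0][j]·H[0][j] = (-1)² + (-1)² + (1)² + (1)² = 1 + 1 + 1 + 1 = 4.
(H·H^T)[0][1] = Σ_j H[0][j]·H[1][j] = (-1)·(1) + (-1)·(-1) + (1)·(-1) + (1)·(1) = -1 + 1 + -1 + 1 = 0.
So rows 0 and 1 are orthogonal; the diagonal entry equals n = 4.

(0,0) entry = 4; (0,1) entry = 0.


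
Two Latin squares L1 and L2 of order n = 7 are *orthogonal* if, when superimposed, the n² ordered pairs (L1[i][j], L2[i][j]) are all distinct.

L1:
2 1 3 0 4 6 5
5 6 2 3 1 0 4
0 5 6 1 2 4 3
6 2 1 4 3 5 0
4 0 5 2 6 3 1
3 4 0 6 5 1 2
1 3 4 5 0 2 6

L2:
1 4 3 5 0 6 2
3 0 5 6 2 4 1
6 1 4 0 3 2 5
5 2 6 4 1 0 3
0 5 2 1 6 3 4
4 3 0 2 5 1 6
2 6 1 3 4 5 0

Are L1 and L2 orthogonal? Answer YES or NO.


Form the n² = 49 superimposed pairs (L1[i][j], L2[i][j]), row by row (rows and columns indexed from 0):
row 0: (2,1) (1,4) (3,3) (0,5) (4,0) (6,6) (5,2)
row 1: (5,3) (6,0) (2,5) (3,6) (1,2) (0,4) (4,1)
row 2: (0,6) (5,1) (6,4) (1,0) (2,3) (4,2) (3,5)
row 3: (6,5) (2,2) (1,6) (4,4) (3,1) (5,0) (0,3)
row 4: (4,0) (0,5) (5,2) (2,1) (6,6) (3,3) (1,4)
row 5: (3,4) (4,3) (0,0) (6,2) (5,5) (1,1) (2,6)
row 6: (1,2) (3,6) (4,1) (5,3) (0,4) (2,5) (6,0)
Orthogonality requires all 49 pairs distinct.
But the pair (4,0) repeats: cell (0,4) has L1 = 4, L2 = 0, and cell (4,0) has L1 = 4, L2 = 0.
A repeated pair means some other pair never occurs (only 35 distinct pairs out of 49), so the squares are not orthogonal.
Conclusion: NO.

NO


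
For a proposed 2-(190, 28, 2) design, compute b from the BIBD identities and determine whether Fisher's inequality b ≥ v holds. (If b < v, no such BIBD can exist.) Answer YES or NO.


r = λ(v − 1)/(k − 1) = 2·189/27 = 14.
b = vr/k = 190·14/28 = 95.
Fisher's inequality: b ≥ v ⇔ 95 ≥ 190? NO.

NO


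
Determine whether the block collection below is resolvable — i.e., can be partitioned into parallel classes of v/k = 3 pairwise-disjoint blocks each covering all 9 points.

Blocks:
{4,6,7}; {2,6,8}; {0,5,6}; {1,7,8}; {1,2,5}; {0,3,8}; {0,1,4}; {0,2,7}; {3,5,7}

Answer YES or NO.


v = 9, block size k = 3, number of blocks = 9.
For resolvability, blocks must partition into parallel classes of size v/k = 3.
Total blocks must therefore be a multiple of 3: 9 = 3·3 + 0 ⇒ divisible ✓.
Consider block {0,5,6}. The only other block(s) in the collection disjoint from it are {1,7,8} — just 1 block(s). Any parallel class containing {0,5,6} would need 2 other blocks each disjoint from it, so no parallel class of size 3 can contain {0,5,6}.
Since every block must belong to some parallel class in a resolution, the collection cannot be partitioned into parallel classes.
Resolvable? NO.

NO


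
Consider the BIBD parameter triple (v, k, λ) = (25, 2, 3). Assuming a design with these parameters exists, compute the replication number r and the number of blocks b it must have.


Any 2-(v, k, λ) BIBD satisfies two necessary conditions:
  (i)  Each point sits in r blocks, and counting incidences through any fixed point gives r(k − 1) = λ(v − 1), so r = λ(v − 1)/(k − 1).
  (ii) Total incidences bk = vr, so b = vr/k.
Step 1: r = λ(v − 1)/(k − 1) = 3·(25 − 1)/(2 − 1) = 3·24/1 = 72/1 = 72.
Step 2: b = vr/k = 25·72/2 = 1800/2 = 900.
Check integrality: r = 72 ∈ Z ✓, b = 900 ∈ Z ✓.
(These identities are necessary conditions: they determine r and b for any design with these parameters, but do not by themselves prove that one exists.)

r = 72, b = 900.


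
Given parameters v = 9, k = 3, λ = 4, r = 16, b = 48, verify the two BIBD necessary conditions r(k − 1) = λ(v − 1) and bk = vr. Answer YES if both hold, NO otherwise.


Condition (i): r(k − 1) = 16·2 = 32; λ(v − 1) = 4·8 = 32. Match? YES.
Condition (ii): bk = 48·3 = 144; vr = 9·16 = 144. Match? YES.
Both conditions hold? YES.

YES


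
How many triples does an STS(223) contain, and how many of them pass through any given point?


An STS(v) is a 2-(v, 3, 1) BIBD: block size k = 3, λ = 1.
Replication: r(k − 1) = λ(v − 1) ⇒ r·2 = 223 − 1 = 222 ⇒ r = 111.
Block count: bk = vr ⇒ b·3 = 223·111 = 24753 ⇒ b = 8251.
(Check via b = v(v − 1)/6 = 223·222/6 = 49506/6 = 8251.)

r = 111, b = 8251.


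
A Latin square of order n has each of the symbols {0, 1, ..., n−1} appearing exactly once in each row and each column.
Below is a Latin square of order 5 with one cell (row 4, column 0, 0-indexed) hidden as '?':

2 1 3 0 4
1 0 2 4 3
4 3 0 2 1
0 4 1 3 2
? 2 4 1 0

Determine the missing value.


Row 4 contains symbols [0, 1, 2, 4] — missing [3].
Column 0 contains symbols [0, 1, 2, 4] — missing [3].
The missing symbol must appear in both missing sets; intersection = [3].
Therefore the hidden value is 3.

Missing value = 3.


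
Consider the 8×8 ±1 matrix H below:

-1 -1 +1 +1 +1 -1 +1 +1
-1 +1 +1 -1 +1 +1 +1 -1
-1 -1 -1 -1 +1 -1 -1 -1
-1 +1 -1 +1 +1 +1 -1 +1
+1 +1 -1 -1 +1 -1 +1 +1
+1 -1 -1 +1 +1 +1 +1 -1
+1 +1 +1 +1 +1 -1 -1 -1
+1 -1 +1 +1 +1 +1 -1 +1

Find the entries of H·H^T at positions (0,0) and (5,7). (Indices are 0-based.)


Row 0 of H: [-1, -1, 1, 1, 1, -1, 1, 1].
Row 5 of H: [1, -1, -1, 1, 1, 1, 1, -1].
Row 7 of H: [1, -1, 1, 1, 1, 1, -1, 1].
(H·H^T)[0][0] = Σ_j H[0][j]·H[0][j] = (-1)² + (-1)² + (1)² + (1)² + (1)² + (-1)² + (1)² + (1)² = 1 + 1 + 1 + 1 + 1 + 1 + 1 + 1 = 8.
(H·H^T)[5][7] = Σ_j H[5][j]·H[7][j] = (1)·(1) + (-1)·(-1) + (-1)·(1) + (1)·(1) + (1)·(1) + (1)·(1) + (1)·(-1) + (-1)·(1) = 1 + 1 + -1 + 1 + 1 + 1 + -1 + -1 = 2.
Rows 5 and 7 are not orthogonal (dot product = 2 ≠ 0), so H is not a Hadamard matrix.

(0,0) entry = 8; (5,7) entry = 2.


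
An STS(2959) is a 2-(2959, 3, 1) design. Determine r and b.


An STS(v) is a 2-(v, 3, 1) BIBD: block size k = 3, λ = 1.
Replication: r(k − 1) = λ(v − 1) ⇒ r·2 = 2959 − 1 = 2958 ⇒ r = 1479.
Block count: bk = vr ⇒ b·3 = 2959·1479 = 4376361 ⇒ b = 1458787.
(Check via b = v(v − 1)/6 = 2959·2958/6 = 8752722/6 = 1458787.)

r = 1479, b = 1458787.


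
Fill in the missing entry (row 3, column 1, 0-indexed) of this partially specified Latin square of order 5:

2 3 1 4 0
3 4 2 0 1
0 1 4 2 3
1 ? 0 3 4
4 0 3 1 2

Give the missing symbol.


Row 3 contains symbols [0, 1, 3, 4] — missing [2].
Column 1 contains symbols [0, 1, 3, 4] — missing [2].
The missing symbol must appear in both missing sets; intersection = [2].
Therefore the hidden value is 2.

Missing value = 2.


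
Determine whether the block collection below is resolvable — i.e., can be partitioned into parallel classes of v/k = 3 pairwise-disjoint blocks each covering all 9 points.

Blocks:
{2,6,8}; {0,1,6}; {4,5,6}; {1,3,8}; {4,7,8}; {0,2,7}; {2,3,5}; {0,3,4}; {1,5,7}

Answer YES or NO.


v = 9, block size k = 3, number of blocks = 9.
For resolvability, blocks must partition into parallel classes of size v/k = 3.
Total blocks must therefore be a multiple of 3: 9 = 3·3 + 0 ⇒ divisible ✓.
Greedy packing gives 3 candidate class(es). Each should be a full parallel class (size 3, covers all 9 points).
  Class 1 (3 blocks): {2,6,8}; {0,3,4}; {1,5,7}. Points covered: [0, 1, 2, 3, 4, 5, 6, 7, 8].
  Class 2 (3 blocks): {0,1,6}; {4,7,8}; {2,3,5}. Points covered: [0, 1, 2, 3, 4, 5, 6, 7, 8].
  Class 3 (3 blocks): {4,5,6}; {1,3,8}; {0,2,7}. Points covered: [0, 1, 2, 3, 4, 5, 6, 7, 8].
All classes full (size 3)? YES. All classes cover every point? YES.
Resolvable? YES.

YES


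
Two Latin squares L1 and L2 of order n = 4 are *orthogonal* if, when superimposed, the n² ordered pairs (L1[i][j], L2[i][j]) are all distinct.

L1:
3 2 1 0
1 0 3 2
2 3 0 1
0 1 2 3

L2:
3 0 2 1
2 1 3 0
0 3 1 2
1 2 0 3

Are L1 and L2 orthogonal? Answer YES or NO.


Form the n² = 16 superimposed pairs (L1[i][j], L2[i][j]), row by row (rows and columns indexed from 0):
row 0: (3,3) (2,0) (1,2) (0,1)
row 1: (1,2) (0,1) (3,3) (2,0)
row 2: (2,0) (3,3) (0,1) (1,2)
row 3: (0,1) (1,2) (2,0) (3,3)
Orthogonality requires all 16 pairs distinct.
But the pair (1,2) repeats: cell (0,2) has L1 = 1, L2 = 2, and cell (1,0) has L1 = 1, L2 = 2.
A repeated pair means some other pair never occurs (only 4 distinct pairs out of 16), so the squares are not orthogonal.
Conclusion: NO.

NO


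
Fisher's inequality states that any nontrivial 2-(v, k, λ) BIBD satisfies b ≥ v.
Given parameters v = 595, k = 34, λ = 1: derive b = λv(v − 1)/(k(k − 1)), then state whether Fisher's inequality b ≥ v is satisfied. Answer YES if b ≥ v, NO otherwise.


r = λ(v − 1)/(k − 1) = 1·594/33 = 18.
b = vr/k = 595·18/34 = 315.
Fisher's inequality: b ≥ v ⇔ 315 ≥ 595? NO.

NO


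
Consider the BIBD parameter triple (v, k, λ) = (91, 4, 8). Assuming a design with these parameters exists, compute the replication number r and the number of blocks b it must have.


Any 2-(v, k, λ) BIBD satisfies two necessary conditions:
  (i)  Each point sits in r blocks, and counting incidences through any fixed point gives r(k − 1) = λ(v − 1), so r = λ(v − 1)/(k − 1).
  (ii) Total incidences bk = vr, so b = vr/k.
Step 1: r = λ(v − 1)/(k − 1) = 8·(91 − 1)/(4 − 1) = 8·90/3 = 720/3 = 240.
Step 2: b = vr/k = 91·240/4 = 21840/4 = 5460.
Check integrality: r = 240 ∈ Z ✓, b = 5460 ∈ Z ✓.
(These identities are necessary conditions: they determine r and b for any design with these parameters, but do not by themselves prove that one exists.)

r = 240, b = 5460.


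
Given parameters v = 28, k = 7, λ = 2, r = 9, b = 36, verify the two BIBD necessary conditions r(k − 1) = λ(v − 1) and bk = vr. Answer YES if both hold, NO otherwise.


Condition (i): r(k − 1) = 9·6 = 54; λ(v − 1) = 2·27 = 54. Match? YES.
Condition (ii): bk = 36·7 = 252; vr = 28·9 = 252. Match? YES.
Both conditions hold? YES.

YES


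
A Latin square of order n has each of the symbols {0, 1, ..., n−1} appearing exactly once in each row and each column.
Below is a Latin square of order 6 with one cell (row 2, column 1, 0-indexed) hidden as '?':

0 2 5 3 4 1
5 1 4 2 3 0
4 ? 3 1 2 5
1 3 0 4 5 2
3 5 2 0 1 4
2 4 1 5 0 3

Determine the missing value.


Row 2 contains symbols [1, 2, 3, 4, 5] — missing [0].
Column 1 contains symbols [1, 2, 3, 4, 5] — missing [0].
The missing symbol must appear in both missing sets; intersection = [0].
Therefore the hidden value is 0.

Missing value = 0.


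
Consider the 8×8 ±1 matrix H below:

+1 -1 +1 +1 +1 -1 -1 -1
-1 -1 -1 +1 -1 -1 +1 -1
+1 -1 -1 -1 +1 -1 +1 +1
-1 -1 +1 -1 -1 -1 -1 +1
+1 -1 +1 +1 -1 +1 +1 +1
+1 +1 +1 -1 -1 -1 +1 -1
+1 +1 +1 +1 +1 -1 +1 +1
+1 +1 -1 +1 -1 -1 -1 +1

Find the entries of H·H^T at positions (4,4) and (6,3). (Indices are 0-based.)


Row 3 of H: [-1, -1, 1, -1, -1, -1, -1, 1].
Row 4 of H: [1, -1, 1, 1, -1, 1, 1, 1].
Row 6 of H: [1, 1, 1, 1, 1, -1, 1, 1].
(H·H^T)[4][4] = Σ_j H[4][j]·H[4][j] = (1)² + (-1)² + (1)² + (1)² + (-1)² + (1)² + (1)² + (1)² = 1 + 1 + 1 + 1 + 1 + 1 + 1 + 1 = 8.
(H·H^T)[6][3] = Σ_j H[6][j]·H[3][j] = (1)·(-1) + (1)·(-1) + (1)·(1) + (1)·(-1) + (1)·(-1) + (-1)·(-1) + (1)·(-1) + (1)·(1) = -1 + -1 + 1 + -1 + -1 + 1 + -1 + 1 = -2.
Rows 6 and 3 are not orthogonal (dot product = -2 ≠ 0), so H is not a Hadamard matrix.

(4,4) entry = 8; (6,3) entry = -2.


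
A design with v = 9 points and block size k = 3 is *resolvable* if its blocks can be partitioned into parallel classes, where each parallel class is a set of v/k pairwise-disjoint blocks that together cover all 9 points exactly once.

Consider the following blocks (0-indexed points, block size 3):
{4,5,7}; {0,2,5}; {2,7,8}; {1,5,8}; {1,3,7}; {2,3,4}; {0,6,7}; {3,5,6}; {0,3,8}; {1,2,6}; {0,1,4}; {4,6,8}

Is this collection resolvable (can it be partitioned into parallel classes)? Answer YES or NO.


v = 9, block size k = 3, number of blocks = 12.
For resolvability, blocks must partition into parallel classes of size v/k = 3.
Total blocks must therefore be a multiple of 3: 12 = 3·4 + 0 ⇒ divisible ✓.
Greedy packing gives 4 candidate class(es). Each should be a full parallel class (size 3, covers all 9 points).
  Class 1 (3 blocks): {4,5,7}; {0,3,8}; {1,2,6}. Points covered: [0, 1, 2, 3, 4, 5, 6, 7, 8].
  Class 2 (3 blocks): {0,2,5}; {1,3,7}; {4,6,8}. Points covered: [0, 1, 2, 3, 4, 5, 6, 7, 8].
  Class 3 (3 blocks): {2,7,8}; {3,5,6}; {0,1,4}. Points covered: [0, 1, 2, 3, 4, 5, 6, 7, 8].
  Class 4 (3 blocks): {1,5,8}; {2,3,4}; {0,6,7}. Points covered: [0, 1, 2, 3, 4, 5, 6, 7, 8].
All classes full (size 3)? YES. All classes cover every point? YES.
Resolvable? YES.

YES


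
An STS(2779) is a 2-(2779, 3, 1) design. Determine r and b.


An STS(v) is a 2-(v, 3, 1) BIBD: block size k = 3, λ = 1.
Replication: r(k − 1) = λ(v − 1) ⇒ r·2 = 2779 − 1 = 2778 ⇒ r = 1389.
Block count: b = v(v − 1)/6 = 2779·2778/6 = 7720062/6 = 1286677.

r = 1389, b = 1286677.


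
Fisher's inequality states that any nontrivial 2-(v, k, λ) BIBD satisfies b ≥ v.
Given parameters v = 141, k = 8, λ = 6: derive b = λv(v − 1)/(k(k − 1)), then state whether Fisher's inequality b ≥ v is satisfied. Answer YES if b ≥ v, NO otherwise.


b = λv(v − 1)/(k(k − 1)) = 6·141·140/(8·7) = 118440/56 = 2115.
Compare with v = 141: b ≥ v, so Fisher's inequality holds.

YES


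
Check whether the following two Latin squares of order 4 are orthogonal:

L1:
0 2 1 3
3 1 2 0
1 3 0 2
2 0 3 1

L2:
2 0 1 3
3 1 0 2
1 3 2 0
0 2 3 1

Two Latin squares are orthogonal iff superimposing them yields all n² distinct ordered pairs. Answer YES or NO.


Form the n² = 16 superimposed pairs (L1[i][j], L2[i][j]), row by row (rows and columns indexed from 0):
row 0: (0,2) (2,0) (1,1) (3,3)
row 1: (3,3) (1,1) (2,0) (0,2)
row 2: (1,1) (3,3) (0,2) (2,0)
row 3: (2,0) (0,2) (3,3) (1,1)
Orthogonality requires all 16 pairs distinct.
But the pair (3,3) repeats: cell (0,3) has L1 = 3, L2 = 3, and cell (1,0) has L1 = 3, L2 = 3.
A repeated pair means some other pair never occurs (only 4 distinct pairs out of 16), so the squares are not orthogonal.
Conclusion: NO.

NO


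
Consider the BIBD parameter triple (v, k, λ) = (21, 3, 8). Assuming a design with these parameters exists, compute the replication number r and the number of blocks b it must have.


Any 2-(v, k, λ) BIBD satisfies two necessary conditions:
  (i)  Each point sits in r blocks, and counting incidences through any fixed point gives r(k − 1) = λ(v − 1), so r = λ(v − 1)/(k − 1).
  (ii) Total incidences bk = vr, so b = vr/k.
Step 1: r = λ(v − 1)/(k − 1) = 8·(21 − 1)/(3 − 1) = 8·20/2 = 160/2 = 80.
Step 2: b = vr/k = 21·80/3 = 1680/3 = 560.
Check integrality: r = 80 ∈ Z ✓, b = 560 ∈ Z ✓.
(These identities are necessary conditions: they determine r and b for any design with these parameters, but do not by themselves prove that one exists.)

r = 80, b = 560.


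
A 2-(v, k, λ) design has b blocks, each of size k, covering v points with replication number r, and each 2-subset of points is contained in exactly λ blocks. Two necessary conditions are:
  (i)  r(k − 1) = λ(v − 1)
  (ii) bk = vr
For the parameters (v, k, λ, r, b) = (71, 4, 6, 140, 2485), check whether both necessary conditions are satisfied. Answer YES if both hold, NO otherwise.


Condition (i): r(k − 1) = 140·3 = 420; λ(v − 1) = 6·70 = 420. Match? YES.
Condition (ii): bk = 2485·4 = 9940; vr = 71·140 = 9940. Match? YES.
Both conditions hold? YES.

YES


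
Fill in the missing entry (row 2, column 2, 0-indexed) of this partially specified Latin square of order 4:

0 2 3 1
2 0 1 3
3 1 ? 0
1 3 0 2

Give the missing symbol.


Row 2 contains symbols [0, 1, 3] — missing [2].
Column 2 contains symbols [0, 1, 3] — missing [2].
The missing symbol must appear in both missing sets; intersection = [2].
Therefore the hidden value is 2.

Missing value = 2.


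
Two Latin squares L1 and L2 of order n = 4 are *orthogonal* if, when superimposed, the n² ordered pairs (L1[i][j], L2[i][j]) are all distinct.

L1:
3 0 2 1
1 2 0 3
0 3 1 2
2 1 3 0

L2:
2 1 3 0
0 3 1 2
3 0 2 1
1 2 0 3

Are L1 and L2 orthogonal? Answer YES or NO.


Form the n² = 16 superimposed pairs (L1[i][j], L2[i][j]), row by row (rows and columns indexed from 0):
row 0: (3,2) (0,1) (2,3) (1,0)
row 1: (1,0) (2,3) (0,1) (3,2)
row 2: (0,3) (3,0) (1,2) (2,1)
row 3: (2,1) (1,2) (3,0) (0,3)
Orthogonality requires all 16 pairs distinct.
But the pair (1,0) repeats: cell (0,3) has L1 = 1, L2 = 0, and cell (1,0) has L1 = 1, L2 = 0.
A repeated pair means some other pair never occurs (only 8 distinct pairs out of 16), so the squares are not orthogonal.
Conclusion: NO.

NO


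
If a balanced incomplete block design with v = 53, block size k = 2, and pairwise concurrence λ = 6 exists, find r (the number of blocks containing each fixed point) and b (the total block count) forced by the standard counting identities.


Any 2-(v, k, λ) BIBD satisfies two necessary conditions:
  (i)  Each point sits in r blocks, and counting incidences through any fixed point gives r(k − 1) = λ(v − 1), so r = λ(v − 1)/(k − 1).
  (ii) Total incidences bk = vr, so b = vr/k.
Step 1: r = λ(v − 1)/(k − 1) = 6·(53 − 1)/(2 − 1) = 6·52/1 = 312/1 = 312.
Step 2: b = vr/k = 53·312/2 = 16536/2 = 8268.
Check integrality: r = 312 ∈ Z ✓, b = 8268 ∈ Z ✓.
(These identities are necessary conditions: they determine r and b for any design with these parameters, but do not by themselves prove that one exists.)

r = 312, b = 8268.


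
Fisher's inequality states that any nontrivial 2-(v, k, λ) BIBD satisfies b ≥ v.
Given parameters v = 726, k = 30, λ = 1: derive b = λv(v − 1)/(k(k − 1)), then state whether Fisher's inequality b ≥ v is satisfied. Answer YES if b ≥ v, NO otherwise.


r = λ(v − 1)/(k − 1) = 1·725/29 = 25.
b = vr/k = 726·25/30 = 605.
Fisher's inequality: b ≥ v ⇔ 605 ≥ 726? NO.

NO


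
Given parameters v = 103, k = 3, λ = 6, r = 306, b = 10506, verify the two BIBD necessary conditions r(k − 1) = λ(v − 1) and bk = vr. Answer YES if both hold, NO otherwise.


Condition (i): r(k − 1) = 306·2 = 612; λ(v − 1) = 6·102 = 612. Match? YES.
Condition (ii): bk = 10506·3 = 31518; vr = 103·306 = 31518. Match? YES.
Both conditions hold? YES.

YES


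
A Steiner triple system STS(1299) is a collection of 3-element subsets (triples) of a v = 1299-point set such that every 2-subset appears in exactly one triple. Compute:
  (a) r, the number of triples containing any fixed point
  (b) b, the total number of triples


An STS(v) is a 2-(v, 3, 1) BIBD: block size k = 3, λ = 1.
Replication: r(k − 1) = λ(v − 1) ⇒ r·2 = 1299 − 1 = 1298 ⇒ r = 649.
Block count: bk = vr ⇒ b·3 = 1299·649 = 843051 ⇒ b = 281017.
(Check via b = v(v − 1)/6 = 1299·1298/6 = 1686102/6 = 281017.)

r = 649, b = 281017.


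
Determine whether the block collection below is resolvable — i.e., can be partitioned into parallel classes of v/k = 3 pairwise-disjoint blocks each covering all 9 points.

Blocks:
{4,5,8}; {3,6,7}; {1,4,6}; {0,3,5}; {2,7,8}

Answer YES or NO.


v = 9, block size k = 3, number of blocks = 5.
For resolvability, blocks must partition into parallel classes of size v/k = 3.
Total blocks must therefore be a multiple of 3: 5 = 3·1 + 2 ⇒ not divisible ✗.
Resolvable? NO.

NO


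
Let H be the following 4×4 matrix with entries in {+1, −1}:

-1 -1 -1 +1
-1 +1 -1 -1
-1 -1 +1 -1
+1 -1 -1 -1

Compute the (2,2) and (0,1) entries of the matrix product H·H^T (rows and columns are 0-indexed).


Row 0 of H: [-1, -1, -1, 1].
Row 1 of H: [-1, 1, -1, -1].
Row 2 of H: [-1, -1, 1, -1].
(H·H^T)[2][2] = Σ_j H[2][j]·H[2][j] = (-1)² + (-1)² + (1)² + (-1)² = 1 + 1 + 1 + 1 = 4.
(H·H^T)[0][1] = Σ_j H[0][j]·H[1][j] = (-1)·(-1) + (-1)·(1) + (-1)·(-1) + (1)·(-1) = 1 + -1 + 1 + -1 = 0.
So rows 0 and 1 are orthogonal; the diagonal entry equals n = 4.

(2,2) entry = 4; (0,1) entry = 0.


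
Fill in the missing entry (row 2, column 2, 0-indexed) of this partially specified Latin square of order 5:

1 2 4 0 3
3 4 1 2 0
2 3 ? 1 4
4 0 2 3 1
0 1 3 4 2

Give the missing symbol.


Row 2 contains symbols [1, 2, 3, 4] — missing [0].
Column 2 contains symbols [1, 2, 3, 4] — missing [0].
The missing symbol must appear in both missing sets; intersection = [0].
Therefore the hidden value is 0.

Missing value = 0.


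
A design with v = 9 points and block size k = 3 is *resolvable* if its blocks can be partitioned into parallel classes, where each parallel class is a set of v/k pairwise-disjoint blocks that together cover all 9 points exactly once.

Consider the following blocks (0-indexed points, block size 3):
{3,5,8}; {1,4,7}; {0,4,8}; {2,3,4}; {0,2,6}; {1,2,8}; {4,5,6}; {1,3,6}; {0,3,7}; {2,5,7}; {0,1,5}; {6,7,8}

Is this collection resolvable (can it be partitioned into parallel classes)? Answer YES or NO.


v = 9, block size k = 3, number of blocks = 12.
For resolvability, blocks must partition into parallel classes of size v/k = 3.
Total blocks must therefore be a multiple of 3: 12 = 3·4 + 0 ⇒ divisible ✓.
Greedy packing gives 4 candidate class(es). Each should be a full parallel class (size 3, covers all 9 points).
  Class 1 (3 blocks): {3,5,8}; {1,4,7}; {0,2,6}. Points covered: [0, 1, 2, 3, 4, 5, 6, 7, 8].
  Class 2 (3 blocks): {0,4,8}; {1,3,6}; {2,5,7}. Points covered: [0, 1, 2, 3, 4, 5, 6, 7, 8].
  Class 3 (3 blocks): {2,3,4}; {0,1,5}; {6,7,8}. Points covered: [0, 1, 2, 3, 4, 5, 6, 7, 8].
  Class 4 (3 blocks): {1,2,8}; {4,5,6}; {0,3,7}. Points covered: [0, 1, 2, 3, 4, 5, 6, 7, 8].
All classes full (size 3)? YES. All classes cover every point? YES.
Resolvable? YES.

YES


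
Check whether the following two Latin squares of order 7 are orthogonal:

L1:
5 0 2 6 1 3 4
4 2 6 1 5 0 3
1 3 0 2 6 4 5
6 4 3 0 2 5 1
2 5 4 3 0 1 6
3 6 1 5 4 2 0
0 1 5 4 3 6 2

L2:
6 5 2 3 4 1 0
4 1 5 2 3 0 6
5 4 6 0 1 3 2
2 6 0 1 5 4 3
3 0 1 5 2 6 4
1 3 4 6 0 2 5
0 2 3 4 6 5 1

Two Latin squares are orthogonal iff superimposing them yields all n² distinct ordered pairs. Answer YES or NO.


Form the n² = 49 superimposed pairs (L1[i][j], L2[i][j]), row by row (rows and columns indexed from 0):
row 0: (5,6) (0,5) (2,2) (6,3) (1,4) (3,1) (4,0)
row 1: (4,4) (2,1) (6,5) (1,2) (5,3) (0,0) (3,6)
row 2: (1,5) (3,4) (0,6) (2,0) (6,1) (4,3) (5,2)
row 3: (6,2) (4,6) (3,0) (0,1) (2,5) (5,4) (1,3)
row 4: (2,3) (5,0) (4,1) (3,5) (0,2) (1,6) (6,4)
row 5: (3,1) (6,3) (1,4) (5,6) (4,0) (2,2) (0,5)
row 6: (0,0) (1,2) (5,3) (4,4) (3,6) (6,5) (2,1)
Orthogonality requires all 49 pairs distinct.
But the pair (3,1) repeats: cell (0,5) has L1 = 3, L2 = 1, and cell (5,0) has L1 = 3, L2 = 1.
A repeated pair means some other pair never occurs (only 35 distinct pairs out of 49), so the squares are not orthogonal.
Conclusion: NO.

NO


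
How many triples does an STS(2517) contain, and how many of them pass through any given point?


An STS(v) is a 2-(v, 3, 1) BIBD: block size k = 3, λ = 1.
Replication: r(k − 1) = λ(v − 1) ⇒ r·2 = 2517 − 1 = 2516 ⇒ r = 1258.
Block count: b = v(v − 1)/6 = 2517·2516/6 = 6332772/6 = 1055462.
(Check via bk = vr: 1055462·3 = 3166386 = 2517·1258 = 3166386 ✓.)

r = 1258, b = 1055462.


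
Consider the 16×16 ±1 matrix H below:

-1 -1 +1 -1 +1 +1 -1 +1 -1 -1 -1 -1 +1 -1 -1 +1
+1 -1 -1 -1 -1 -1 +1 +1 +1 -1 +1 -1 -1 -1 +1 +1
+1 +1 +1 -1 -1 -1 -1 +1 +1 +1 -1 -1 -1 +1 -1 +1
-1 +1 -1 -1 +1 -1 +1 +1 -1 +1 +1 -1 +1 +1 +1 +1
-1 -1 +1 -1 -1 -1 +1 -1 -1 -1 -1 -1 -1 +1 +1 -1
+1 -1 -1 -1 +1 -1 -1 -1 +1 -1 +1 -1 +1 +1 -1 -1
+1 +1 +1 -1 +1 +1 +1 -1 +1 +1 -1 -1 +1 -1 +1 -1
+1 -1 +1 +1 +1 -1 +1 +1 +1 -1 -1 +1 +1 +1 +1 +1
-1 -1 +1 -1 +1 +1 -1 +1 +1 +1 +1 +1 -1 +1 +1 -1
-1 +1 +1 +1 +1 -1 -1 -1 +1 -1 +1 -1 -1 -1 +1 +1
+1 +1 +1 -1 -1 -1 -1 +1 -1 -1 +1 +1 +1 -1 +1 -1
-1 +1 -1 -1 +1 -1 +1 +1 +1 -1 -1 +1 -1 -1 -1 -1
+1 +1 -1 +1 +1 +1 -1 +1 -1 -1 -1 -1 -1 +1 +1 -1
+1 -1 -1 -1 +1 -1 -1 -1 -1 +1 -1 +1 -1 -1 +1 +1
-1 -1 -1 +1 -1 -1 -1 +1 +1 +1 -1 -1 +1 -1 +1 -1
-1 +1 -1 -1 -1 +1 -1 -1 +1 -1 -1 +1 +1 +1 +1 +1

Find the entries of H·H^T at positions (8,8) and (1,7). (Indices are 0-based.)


Row 1 of H: [1, -1, -1, -1, -1, -1, 1, 1, 1, -1, 1, -1, -1, -1, 1, 1].
Row 7 of H: [1, -1, 1, 1, 1, -1, 1, 1, 1, -1, -1, 1, 1, 1, 1, 1].
Row 8 of H: [-1, -1, 1, -1, 1, 1, -1, 1, 1, 1, 1, 1, -1, 1, 1, -1].
(H·H^T)[8][8] = Σ_j H[8][j]·H[8][j] = (-1)² + (-1)² + (1)² + (-1)² + (1)² + (1)² + (-1)² + (1)² + (1)² + (1)² + (1)² + (1)² + (-1)² + (1)² + (1)² + (-1)² = 1 + 1 + 1 + 1 + 1 + 1 + 1 + 1 + 1 + 1 + 1 + 1 + 1 + 1 + 1 + 1 = 16.
(H·H^T)[1][7] = Σ_j H[1][j]·H[7][j] = (1)·(1) + (-1)·(-1) + (-1)·(1) + (-1)·(1) + (-1)·(1) + (-1)·(-1) + (1)·(1) + (1)·(1) + (1)·(1) + (-1)·(-1) + (1)·(-1) + (-1)·(1) + (-1)·(1) + (-1)·(1) + (1)·(1) + (1)·(1) = 1 + 1 + -1 + -1 + -1 + 1 + 1 + 1 + 1 + 1 + -1 + -1 + -1 + -1 + 1 + 1 = 2.
Rows 1 and 7 are not orthogonal (dot product = 2 ≠ 0), so H is not a Hadamard matrix.

(8,8) entry = 16; (1,7) entry = 2.


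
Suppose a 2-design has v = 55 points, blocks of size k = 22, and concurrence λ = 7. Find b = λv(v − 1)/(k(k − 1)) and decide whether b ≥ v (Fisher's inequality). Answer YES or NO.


b = λv(v − 1)/(k(k − 1)) = 7·55·54/(22·21) = 20790/462 = 45.
Compare with v = 55: b < v, so Fisher's inequality fails.

NO


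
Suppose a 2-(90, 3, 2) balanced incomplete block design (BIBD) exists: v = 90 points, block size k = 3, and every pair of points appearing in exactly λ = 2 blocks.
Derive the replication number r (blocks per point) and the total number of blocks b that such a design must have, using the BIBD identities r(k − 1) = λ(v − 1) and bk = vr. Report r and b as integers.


Any 2-(v, k, λ) BIBD satisfies two necessary conditions:
  (i)  Each point sits in r blocks, and counting incidences through any fixed point gives r(k − 1) = λ(v − 1), so r = λ(v − 1)/(k − 1).
  (ii) Total incidences bk = vr, so b = vr/k.
Step 1: r = λ(v − 1)/(k − 1) = 2·(90 − 1)/(3 − 1) = 2·89/2 = 178/2 = 89.
Step 2: b = vr/k = 90·89/3 = 8010/3 = 2670.
Check integrality: r = 89 ∈ Z ✓, b = 2670 ∈ Z ✓.
(These identities are necessary conditions: they determine r and b for any design with these parameters, but do not by themselves prove that one exists.)

r = 89, b = 2670.


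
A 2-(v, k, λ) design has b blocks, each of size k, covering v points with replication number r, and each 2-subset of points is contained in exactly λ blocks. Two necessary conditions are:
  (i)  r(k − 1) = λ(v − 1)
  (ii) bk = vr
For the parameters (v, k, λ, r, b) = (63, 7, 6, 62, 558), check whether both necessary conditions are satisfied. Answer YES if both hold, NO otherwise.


Condition (i): r(k − 1) = 62·6 = 372; λ(v − 1) = 6·62 = 372. Match? YES.
Condition (ii): bk = 558·7 = 3906; vr = 63·62 = 3906. Match? YES.
Both conditions hold? YES.

YES


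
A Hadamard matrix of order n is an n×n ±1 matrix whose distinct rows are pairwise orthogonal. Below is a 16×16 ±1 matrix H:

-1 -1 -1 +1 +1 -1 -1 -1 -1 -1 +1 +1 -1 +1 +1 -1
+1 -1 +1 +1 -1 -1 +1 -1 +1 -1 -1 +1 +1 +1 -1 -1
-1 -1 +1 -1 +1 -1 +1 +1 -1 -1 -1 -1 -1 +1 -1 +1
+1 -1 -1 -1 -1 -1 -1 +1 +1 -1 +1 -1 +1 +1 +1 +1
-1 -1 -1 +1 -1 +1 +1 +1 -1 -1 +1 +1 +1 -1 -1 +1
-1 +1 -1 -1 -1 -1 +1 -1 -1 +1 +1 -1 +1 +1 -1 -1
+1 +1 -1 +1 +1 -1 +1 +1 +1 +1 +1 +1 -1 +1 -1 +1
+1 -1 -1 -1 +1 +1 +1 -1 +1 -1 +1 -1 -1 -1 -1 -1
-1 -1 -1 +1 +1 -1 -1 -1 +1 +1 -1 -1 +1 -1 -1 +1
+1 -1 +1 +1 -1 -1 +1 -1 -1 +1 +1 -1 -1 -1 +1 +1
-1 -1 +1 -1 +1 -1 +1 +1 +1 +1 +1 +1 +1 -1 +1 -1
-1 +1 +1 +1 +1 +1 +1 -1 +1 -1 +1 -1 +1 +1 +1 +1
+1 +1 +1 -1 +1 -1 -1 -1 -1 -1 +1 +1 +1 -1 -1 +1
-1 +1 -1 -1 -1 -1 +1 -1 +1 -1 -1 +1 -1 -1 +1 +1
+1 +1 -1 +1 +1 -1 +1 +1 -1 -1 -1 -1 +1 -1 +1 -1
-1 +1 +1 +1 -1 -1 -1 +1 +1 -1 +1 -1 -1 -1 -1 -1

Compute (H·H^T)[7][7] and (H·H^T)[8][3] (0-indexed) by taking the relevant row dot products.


Row 3 of H: [1, -1, -1, -1, -1, -1, -1, 1, 1, -1, 1, -1, 1, 1, 1, 1].
Row 7 of H: [1, -1, -1, -1, 1, 1, 1, -1, 1, -1, 1, -1, -1, -1, -1, -1].
Row 8 of H: [-1, -1, -1, 1, 1, -1, -1, -1, 1, 1, -1, -1, 1, -1, -1, 1].
(H·H^T)[7][7] = Σ_j H[7][j]·H[7][j] = (1)² + (-1)² + (-1)² + (-1)² + (1)² + (1)² + (1)² + (-1)² + (1)² + (-1)² + (1)² + (-1)² + (-1)² + (-1)² + (-1)² + (-1)² = 1 + 1 + 1 + 1 + 1 + 1 + 1 + 1 + 1 + 1 + 1 + 1 + 1 + 1 + 1 + 1 = 16.
(H·H^T)[8][3] = Σ_j H[8][j]·H[3][j] = (-1)·(1) + (-1)·(-1) + (-1)·(-1) + (1)·(-1) + (1)·(-1) + (-1)·(-1) + (-1)·(-1) + (-1)·(1) + (1)·(1) + (1)·(-1) + (-1)·(1) + (-1)·(-1) + (1)·(1) + (-1)·(1) + (-1)·(1) + (1)·(1) = -1 + 1 + 1 + -1 + -1 + 1 + 1 + -1 + 1 + -1 + -1 + 1 + 1 + -1 + -1 + 1 = 0.
So rows 8 and 3 are orthogonal; the diagonal entry equals n = 16.

(7,7) entry = 16; (8,3) entry = 0.


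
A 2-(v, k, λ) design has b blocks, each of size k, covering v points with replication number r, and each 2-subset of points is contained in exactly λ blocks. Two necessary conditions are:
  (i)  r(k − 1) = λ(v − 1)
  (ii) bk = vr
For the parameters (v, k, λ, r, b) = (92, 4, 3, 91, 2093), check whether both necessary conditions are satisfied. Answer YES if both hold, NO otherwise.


Condition (i): r(k − 1) = 91·3 = 273; λ(v − 1) = 3·91 = 273. Match? YES.
Condition (ii): bk = 2093·4 = 8372; vr = 92·91 = 8372. Match? YES.
Both conditions hold? YES.

YES


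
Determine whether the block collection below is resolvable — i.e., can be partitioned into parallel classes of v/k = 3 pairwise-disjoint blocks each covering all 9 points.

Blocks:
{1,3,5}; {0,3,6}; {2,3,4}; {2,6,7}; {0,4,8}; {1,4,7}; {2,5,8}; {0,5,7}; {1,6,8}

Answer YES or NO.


v = 9, block size k = 3, number of blocks = 9.
For resolvability, blocks must partition into parallel classes of size v/k = 3.
Total blocks must therefore be a multiple of 3: 9 = 3·3 + 0 ⇒ divisible ✓.
Greedy packing gives 3 candidate class(es). Each should be a full parallel class (size 3, covers all 9 points).
  Class 1 (3 blocks): {1,3,5}; {2,6,7}; {0,4,8}. Points covered: [0, 1, 2, 3, 4, 5, 6, 7, 8].
  Class 2 (3 blocks): {0,3,6}; {1,4,7}; {2,5,8}. Points covered: [0, 1, 2, 3, 4, 5, 6, 7, 8].
  Class 3 (3 blocks): {2,3,4}; {0,5,7}; {1,6,8}. Points covered: [0, 1, 2, 3, 4, 5, 6, 7, 8].
All classes full (size 3)? YES. All classes cover every point? YES.
Resolvable? YES.

YES


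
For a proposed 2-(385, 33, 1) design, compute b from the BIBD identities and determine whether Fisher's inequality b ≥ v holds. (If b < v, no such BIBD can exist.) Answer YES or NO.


r = λ(v − 1)/(k − 1) = 1·384/32 = 12.
b = vr/k = 385·12/33 = 140.
Fisher's inequality: b ≥ v ⇔ 140 ≥ 385? NO.

NO


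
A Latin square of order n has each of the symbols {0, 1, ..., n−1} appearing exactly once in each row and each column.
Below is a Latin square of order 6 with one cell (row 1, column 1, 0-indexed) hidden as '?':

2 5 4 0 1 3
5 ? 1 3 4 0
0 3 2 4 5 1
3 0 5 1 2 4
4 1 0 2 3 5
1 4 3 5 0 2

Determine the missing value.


Row 1 contains symbols [0, 1, 3, 4, 5] — missing [2].
Column 1 contains symbols [0, 1, 3, 4, 5] — missing [2].
The missing symbol must appear in both missing sets; intersection = [2].
Therefore the hidden value is 2.

Missing value = 2.


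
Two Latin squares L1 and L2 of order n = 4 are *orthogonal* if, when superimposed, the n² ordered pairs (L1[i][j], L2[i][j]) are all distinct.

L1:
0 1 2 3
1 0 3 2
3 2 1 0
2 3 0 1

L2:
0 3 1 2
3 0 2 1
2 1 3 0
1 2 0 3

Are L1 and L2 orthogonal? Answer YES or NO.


Form the n² = 16 superimposed pairs (L1[i][j], L2[i][j]), row by row (rows and columns indexed from 0):
row 0: (0,0) (1,3) (2,1) (3,2)
row 1: (1,3) (0,0) (3,2) (2,1)
row 2: (3,2) (2,1) (1,3) (0,0)
row 3: (2,1) (3,2) (0,0) (1,3)
Orthogonality requires all 16 pairs distinct.
But the pair (1,3) repeats: cell (0,1) has L1 = 1, L2 = 3, and cell (1,0) has L1 = 1, L2 = 3.
A repeated pair means some other pair never occurs (only 4 distinct pairs out of 16), so the squares are not orthogonal.
Conclusion: NO.

NO


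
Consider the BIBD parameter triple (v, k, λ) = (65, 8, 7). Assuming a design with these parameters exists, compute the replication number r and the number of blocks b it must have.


Any 2-(v, k, λ) BIBD satisfies two necessary conditions:
  (i)  Each point sits in r blocks, and counting incidences through any fixed point gives r(k − 1) = λ(v − 1), so r = λ(v − 1)/(k − 1).
  (ii) Total incidences bk = vr, so b = vr/k.
Step 1: r = λ(v − 1)/(k − 1) = 7·(65 − 1)/(8 − 1) = 7·64/7 = 448/7 = 64.
Step 2: b = vr/k = 65·64/8 = 4160/8 = 520.
Check integrality: r = 64 ∈ Z ✓, b = 520 ∈ Z ✓.
(These identities are necessary conditions: they determine r and b for any design with these parameters, but do not by themselves prove that one exists.)

r = 64, b = 520.


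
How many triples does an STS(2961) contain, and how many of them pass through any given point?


An STS(v) is a 2-(v, 3, 1) BIBD: block size k = 3, λ = 1.
Replication: r(k − 1) = λ(v − 1) ⇒ r·2 = 2961 − 1 = 2960 ⇒ r = 1480.
Block count: bk = vr ⇒ b·3 = 2961·1480 = 4382280 ⇒ b = 1460760.

r = 1480, b = 1460760.


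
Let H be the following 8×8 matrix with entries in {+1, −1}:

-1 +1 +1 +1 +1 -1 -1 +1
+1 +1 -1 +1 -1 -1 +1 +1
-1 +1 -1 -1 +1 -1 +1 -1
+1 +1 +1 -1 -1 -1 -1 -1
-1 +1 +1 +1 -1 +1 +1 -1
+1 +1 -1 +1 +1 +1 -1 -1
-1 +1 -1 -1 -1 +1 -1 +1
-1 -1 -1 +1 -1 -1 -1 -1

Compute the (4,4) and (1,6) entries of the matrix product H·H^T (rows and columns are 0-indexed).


Row 1 of H: [1, 1, -1, 1, -1, -1, 1, 1].
Row 4 of H: [-1, 1, 1, 1, -1, 1, 1, -1].
Row 6 of H: [-1, 1, -1, -1, -1, 1, -1, 1].
(H·H^T)[4][4] = Σ_j H[4][j]·H[4][j] = (-1)² + (1)² + (1)² + (1)² + (-1)² + (1)² + (1)² + (-1)² = 1 + 1 + 1 + 1 + 1 + 1 + 1 + 1 = 8.
(H·H^T)[1][6] = Σ_j H[1][j]·H[6][j] = (1)·(-1) + (1)·(1) + (-1)·(-1) + (1)·(-1) + (-1)·(-1) + (-1)·(1) + (1)·(-1) + (1)·(1) = -1 + 1 + 1 + -1 + 1 + -1 + -1 + 1 = 0.
So rows 1 and 6 are orthogonal; the diagonal entry equals n = 8.

(4,4) entry = 8; (1,6) entry = 0.


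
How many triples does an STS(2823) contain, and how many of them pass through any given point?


An STS(v) is a 2-(v, 3, 1) BIBD: block size k = 3, λ = 1.
Replication: r(k − 1) = λ(v − 1) ⇒ r·2 = 2823 − 1 = 2822 ⇒ r = 1411.
Block count: b = v(v − 1)/6 = 2823·2822/6 = 7966506/6 = 1327751.
(Check via bk = vr: 1327751·3 = 3983253 = 2823·1411 = 3983253 ✓.)

r = 1411, b = 1327751.


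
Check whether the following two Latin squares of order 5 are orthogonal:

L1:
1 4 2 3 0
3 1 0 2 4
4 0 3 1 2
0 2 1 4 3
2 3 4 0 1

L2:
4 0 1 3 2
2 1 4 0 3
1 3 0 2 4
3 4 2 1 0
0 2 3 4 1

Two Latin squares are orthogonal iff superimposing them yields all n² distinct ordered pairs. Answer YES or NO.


Form the n² = 25 superimposed pairs (L1[i][j], L2[i][j]), row by row (rows and columns indexed from 0):
row 0: (1,4) (4,0) (2,1) (3,3) (0,2)
row 1: (3,2) (1,1) (0,4) (2,0) (4,3)
row 2: (4,1) (0,3) (3,0) (1,2) (2,4)
row 3: (0,3) (2,4) (1,2) (4,1) (3,0)
row 4: (2,0) (3,2) (4,3) (0,4) (1,1)
Orthogonality requires all 25 pairs distinct.
But the pair (0,3) repeats: cell (2,1) has L1 = 0, L2 = 3, and cell (3,0) has L1 = 0, L2 = 3.
A repeated pair means some other pair never occurs (only 15 distinct pairs out of 25), so the squares are not orthogonal.
Conclusion: NO.

NO


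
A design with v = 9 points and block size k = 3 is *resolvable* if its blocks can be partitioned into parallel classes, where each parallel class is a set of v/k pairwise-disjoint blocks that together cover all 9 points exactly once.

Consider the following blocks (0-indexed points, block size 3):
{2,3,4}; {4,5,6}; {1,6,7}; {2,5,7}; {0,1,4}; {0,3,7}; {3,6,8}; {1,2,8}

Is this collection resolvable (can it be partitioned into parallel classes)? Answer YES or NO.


v = 9, block size k = 3, number of blocks = 8.
For resolvability, blocks must partition into parallel classes of size v/k = 3.
Total blocks must therefore be a multiple of 3: 8 = 3·2 + 2 ⇒ not divisible ✗.
Resolvable? NO.

NO


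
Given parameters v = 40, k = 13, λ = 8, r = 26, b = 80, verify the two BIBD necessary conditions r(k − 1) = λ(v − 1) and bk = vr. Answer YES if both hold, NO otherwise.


Condition (i): r(k − 1) = 26·12 = 312; λ(v − 1) = 8·39 = 312. Match? YES.
Condition (ii): bk = 80·13 = 1040; vr = 40·26 = 1040. Match? YES.
Both conditions hold? YES.

YES


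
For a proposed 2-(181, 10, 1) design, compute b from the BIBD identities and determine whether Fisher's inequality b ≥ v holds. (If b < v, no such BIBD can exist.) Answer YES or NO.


b = λv(v − 1)/(k(k − 1)) = 1·181·180/(10·9) = 32580/90 = 362.
Compare with v = 181: b ≥ v, so Fisher's inequality holds.

YES


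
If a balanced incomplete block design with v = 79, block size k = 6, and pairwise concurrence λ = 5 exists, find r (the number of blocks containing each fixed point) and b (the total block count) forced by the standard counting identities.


Any 2-(v, k, λ) BIBD satisfies two necessary conditions:
  (i)  Each point sits in r blocks, and counting incidences through any fixed point gives r(k − 1) = λ(v − 1), so r = λ(v − 1)/(k − 1).
  (ii) Total incidences bk = vr, so b = vr/k.
Step 1: r = λ(v − 1)/(k − 1) = 5·(79 − 1)/(6 − 1) = 5·78/5 = 390/5 = 78.
Step 2: b = vr/k = 79·78/6 = 6162/6 = 1027.
Check integrality: r = 78 ∈ Z ✓, b = 1027 ∈ Z ✓.
(These identities are necessary conditions: they determine r and b for any design with these parameters, but do not by themselves prove that one exists.)

r = 78, b = 1027.


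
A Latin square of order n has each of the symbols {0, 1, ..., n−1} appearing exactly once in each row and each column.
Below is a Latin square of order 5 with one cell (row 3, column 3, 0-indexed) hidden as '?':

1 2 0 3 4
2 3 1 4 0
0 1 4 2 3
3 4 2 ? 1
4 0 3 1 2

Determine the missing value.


Row 3 contains symbols [1, 2, 3, 4] — missing [0].
Column 3 contains symbols [1, 2, 3, 4] — missing [0].
The missing symbol must appear in both missing sets; intersection = [0].
Therefore the hidden value is 0.

Missing value = 0.
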